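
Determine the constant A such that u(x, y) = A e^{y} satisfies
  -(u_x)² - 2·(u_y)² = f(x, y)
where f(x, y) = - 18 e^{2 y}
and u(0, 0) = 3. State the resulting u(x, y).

Answer: u(x, y) = 3 e^{y}

Derivation:
Substitute the ansatz u = A e^{y} into the left-hand side.
Derivatives of the ansatz:
  u_x = 0
  u_y = A e^{y}
Term by term:
  -(u_x)² = 0
  -2·(u_y)² = - 2 A^{2} e^{2 y}
So the left-hand side equals
  - 2 A^{2} e^{2 y}
This must equal f(x, y) = - 18 e^{2 y} identically.
Matching coefficients of the independent functions:
  [e^{2 y}]:  - 2 A^{2} = -18
These equations allow (A) = (-3) or (3).
Impose the point condition(s):
  u(0, 0) = 3  ⟹  A = 3
Only A = 3 satisfies everything.
Hence u(x, y) = 3 e^{y}.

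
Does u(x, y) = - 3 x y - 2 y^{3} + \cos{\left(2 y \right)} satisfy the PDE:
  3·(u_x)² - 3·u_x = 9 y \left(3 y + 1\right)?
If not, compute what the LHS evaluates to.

Answer: Yes

Derivation:
Evaluate each term of the left-hand side for u = - 3 x y - 2 y^{3} + \cos{\left(2 y \right)}.
Derivatives:
  u_x = - 3 y
Terms:
  3·(u_x)² = 27 y^{2}
  -3·u_x = 9 y
Sum: LHS = 9 y \left(3 y + 1\right)
This is exactly the given right-hand side, so u is a solution.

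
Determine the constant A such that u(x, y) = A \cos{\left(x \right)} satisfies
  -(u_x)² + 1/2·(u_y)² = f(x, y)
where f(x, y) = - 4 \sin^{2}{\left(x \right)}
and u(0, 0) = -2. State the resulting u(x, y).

Substitute the ansatz u = A \cos{\left(x \right)} into the left-hand side.
Derivatives of the ansatz:
  u_x = - A \sin{\left(x \right)}
  u_y = 0
Term by term:
  -(u_x)² = - A^{2} \sin^{2}{\left(x \right)}
  1/2·(u_y)² = 0
So the left-hand side equals
  - A^{2} \sin^{2}{\left(x \right)}
This must equal f(x, y) = - 4 \sin^{2}{\left(x \right)} identically.
Matching coefficients of the independent functions:
  [\sin^{2}{\left(x \right)}]:  - A^{2} = -4
These equations allow (A) = (-2) or (2).
Impose the point condition(s):
  u(0, 0) = -2  ⟹  A = -2
Only A = -2 satisfies everything.
Hence u(x, y) = - 2 \cos{\left(x \right)}.

Answer: u(x, y) = - 2 \cos{\left(x \right)}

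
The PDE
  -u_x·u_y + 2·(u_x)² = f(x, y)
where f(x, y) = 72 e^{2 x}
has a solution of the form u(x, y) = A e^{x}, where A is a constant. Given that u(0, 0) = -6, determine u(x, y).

Substitute the ansatz u = A e^{x} into the left-hand side.
Derivatives of the ansatz:
  u_x = A e^{x}
  u_y = 0
Term by term:
  -u_x·u_y = 0
  2·(u_x)² = 2 A^{2} e^{2 x}
So the left-hand side equals
  2 A^{2} e^{2 x}
This must equal f(x, y) = 72 e^{2 x} identically.
Matching coefficients of the independent functions:
  [e^{2 x}]:  2 A^{2} = 72
These equations allow (A) = (-6) or (6).
Impose the point condition(s):
  u(0, 0) = -6  ⟹  A = -6
Only A = -6 satisfies everything.
Hence u(x, y) = - 6 e^{x}.

Answer: u(x, y) = - 6 e^{x}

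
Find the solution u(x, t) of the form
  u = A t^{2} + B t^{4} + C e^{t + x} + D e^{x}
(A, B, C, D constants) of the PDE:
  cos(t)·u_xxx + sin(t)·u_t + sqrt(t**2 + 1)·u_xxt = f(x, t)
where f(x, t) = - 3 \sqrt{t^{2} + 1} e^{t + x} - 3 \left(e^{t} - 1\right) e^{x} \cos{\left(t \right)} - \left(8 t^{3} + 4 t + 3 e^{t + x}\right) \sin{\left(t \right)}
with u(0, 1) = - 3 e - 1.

Substitute the ansatz u = A t^{2} + B t^{4} + C e^{t + x} + D e^{x} into the left-hand side.
Derivatives of the ansatz:
  u_xxx = C e^{t} e^{x} + D e^{x}
  u_t = 2 A t + 4 B t^{3} + C e^{t} e^{x}
  u_xxt = C e^{t} e^{x}
Term by term:
  cos(t)·u_xxx = C e^{t} e^{x} \cos{\left(t \right)} + D e^{x} \cos{\left(t \right)}
  sin(t)·u_t = 2 A t \sin{\left(t \right)} + 4 B t^{3} \sin{\left(t \right)} + C e^{t} e^{x} \sin{\left(t \right)}
  sqrt(t**2 + 1)·u_xxt = C \sqrt{t^{2} + 1} e^{t} e^{x}
So the left-hand side equals
  2 A t \sin{\left(t \right)} + 4 B t^{3} \sin{\left(t \right)} + C \sqrt{t^{2} + 1} e^{t} e^{x} + C e^{t} e^{x} \sin{\left(t \right)} + C e^{t} e^{x} \cos{\left(t \right)} + D e^{x} \cos{\left(t \right)}
This must equal f(x, t) identically; expanded, f = - 8 t^{3} \sin{\left(t \right)} - 4 t \sin{\left(t \right)} - 3 \sqrt{t^{2} + 1} e^{t} e^{x} - 3 e^{t} e^{x} \sin{\left(t \right)} - 3 e^{t} e^{x} \cos{\left(t \right)} + 3 e^{x} \cos{\left(t \right)}.
Matching coefficients of the independent functions:
  [t \sin{\left(t \right)}]:  2 A = -4
  [t^{3} \sin{\left(t \right)}]:  4 B = -8
  [e^{x} \cos{\left(t \right)}]:  D = 3
  [\sqrt{t^{2} + 1} e^{t} e^{x}, e^{t} e^{x} \sin{\left(t \right)}, e^{t} e^{x} \cos{\left(t \right)}]:  C = -3
Solving: A = -2, B = -2, C = -3, D = 3.
Check against the point condition:
  u(0, 1) = - 3 e - 1  ⟹  A + B + e C + D = - 3 e - 1  ✓
Hence u(x, t) = - 2 t^{4} - 2 t^{2} + 3 e^{x} - 3 e^{t + x}.

Answer: u(x, t) = - 2 t^{4} - 2 t^{2} + 3 e^{x} - 3 e^{t + x}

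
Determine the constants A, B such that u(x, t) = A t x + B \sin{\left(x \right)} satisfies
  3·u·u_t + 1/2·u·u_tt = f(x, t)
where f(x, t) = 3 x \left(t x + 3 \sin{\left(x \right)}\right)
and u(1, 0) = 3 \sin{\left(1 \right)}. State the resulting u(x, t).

Answer: u(x, t) = t x + 3 \sin{\left(x \right)}

Derivation:
Substitute the ansatz u = A t x + B \sin{\left(x \right)} into the left-hand side.
Derivatives of the ansatz:
  u_t = A x
  u_tt = 0
Term by term:
  3·u·u_t = 3 A^{2} t x^{2} + 3 A B x \sin{\left(x \right)}
  1/2·u·u_tt = 0
So the left-hand side equals
  3 A^{2} t x^{2} + 3 A B x \sin{\left(x \right)}
This must equal f(x, t) identically; expanded, f = 3 t x^{2} + 9 x \sin{\left(x \right)}.
Matching coefficients of the independent functions:
  [t x^{2}]:  3 A^{2} = 3
  [x \sin{\left(x \right)}]:  3 A B = 9
These equations allow (A, B) = (-1, -3) or (1, 3).
Impose the point condition(s):
  u(1, 0) = 3 \sin{\left(1 \right)}  ⟹  B \sin{\left(1 \right)} = 3 \sin{\left(1 \right)}
Only A = 1, B = 3 satisfies everything.
Hence u(x, t) = t x + 3 \sin{\left(x \right)}.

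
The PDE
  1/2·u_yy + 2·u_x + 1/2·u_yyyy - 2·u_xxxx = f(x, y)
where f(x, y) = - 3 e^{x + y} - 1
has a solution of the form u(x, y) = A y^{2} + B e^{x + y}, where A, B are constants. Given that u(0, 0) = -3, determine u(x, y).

Substitute the ansatz u = A y^{2} + B e^{x + y} into the left-hand side.
Derivatives of the ansatz:
  u_yy = 2 A + B e^{x} e^{y}
  u_x = B e^{x} e^{y}
  u_yyyy = B e^{x} e^{y}
  u_xxxx = B e^{x} e^{y}
Term by term:
  1/2·u_yy = A + \frac{B e^{x} e^{y}}{2}
  2·u_x = 2 B e^{x} e^{y}
  1/2·u_yyyy = \frac{B e^{x} e^{y}}{2}
  -2·u_xxxx = - 2 B e^{x} e^{y}
So the left-hand side equals
  A + B e^{x} e^{y}
This must equal f(x, y) identically; expanded, f = - 3 e^{x} e^{y} - 1.
Matching coefficients of the independent functions:
  [constant term]:  A = -1
  [e^{x} e^{y}]:  B = -3
Solving: A = -1, B = -3.
Check against the point condition:
  u(0, 0) = -3  ⟹  B = -3  ✓
Hence u(x, y) = - y^{2} - 3 e^{x + y}.

Answer: u(x, y) = - y^{2} - 3 e^{x + y}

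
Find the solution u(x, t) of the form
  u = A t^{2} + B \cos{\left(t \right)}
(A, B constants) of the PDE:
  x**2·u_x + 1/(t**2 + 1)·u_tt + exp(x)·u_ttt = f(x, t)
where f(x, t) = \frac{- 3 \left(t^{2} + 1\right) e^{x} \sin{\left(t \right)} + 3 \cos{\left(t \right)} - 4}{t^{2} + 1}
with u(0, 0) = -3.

Answer: u(x, t) = - 2 t^{2} - 3 \cos{\left(t \right)}

Derivation:
Substitute the ansatz u = A t^{2} + B \cos{\left(t \right)} into the left-hand side.
Derivatives of the ansatz:
  u_x = 0
  u_tt = 2 A - B \cos{\left(t \right)}
  u_ttt = B \sin{\left(t \right)}
Term by term:
  x**2·u_x = 0
  1/(t**2 + 1)·u_tt = \frac{2 A}{t^{2} + 1} - \frac{B \cos{\left(t \right)}}{t^{2} + 1}
  exp(x)·u_ttt = B e^{x} \sin{\left(t \right)}
So the left-hand side equals
  \frac{2 A}{t^{2} + 1} + B e^{x} \sin{\left(t \right)} - \frac{B \cos{\left(t \right)}}{t^{2} + 1}
This must equal f(x, t) identically; expanded, f = - 3 e^{x} \sin{\left(t \right)} + \frac{3 \cos{\left(t \right)}}{t^{2} + 1} - \frac{4}{t^{2} + 1}.
Matching coefficients of the independent functions:
  [\frac{\cos{\left(t \right)}}{t^{2} + 1}]:  - B = 3
  [e^{x} \sin{\left(t \right)}]:  B = -3
  [\frac{1}{t^{2} + 1}]:  2 A = -4
Solving: A = -2, B = -3.
Check against the point condition:
  u(0, 0) = -3  ⟹  B = -3  ✓
Hence u(x, t) = - 2 t^{2} - 3 \cos{\left(t \right)}.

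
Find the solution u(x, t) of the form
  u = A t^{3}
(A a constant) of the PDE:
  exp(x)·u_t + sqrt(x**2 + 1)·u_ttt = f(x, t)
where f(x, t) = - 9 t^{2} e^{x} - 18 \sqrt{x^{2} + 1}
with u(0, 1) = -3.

Answer: u(x, t) = - 3 t^{3}

Derivation:
Substitute the ansatz u = A t^{3} into the left-hand side.
Derivatives of the ansatz:
  u_t = 3 A t^{2}
  u_ttt = 6 A
Term by term:
  exp(x)·u_t = 3 A t^{2} e^{x}
  sqrt(x**2 + 1)·u_ttt = 6 A \sqrt{x^{2} + 1}
So the left-hand side equals
  3 A t^{2} e^{x} + 6 A \sqrt{x^{2} + 1}
This must equal f(x, t) = - 9 t^{2} e^{x} - 18 \sqrt{x^{2} + 1} identically.
Matching coefficients of the independent functions:
  [t^{2} e^{x}]:  3 A = -9
  [\sqrt{x^{2} + 1}]:  6 A = -18
Solving: A = -3.
Check against the point condition:
  u(0, 1) = -3  ⟹  A = -3  ✓
Hence u(x, t) = - 3 t^{3}.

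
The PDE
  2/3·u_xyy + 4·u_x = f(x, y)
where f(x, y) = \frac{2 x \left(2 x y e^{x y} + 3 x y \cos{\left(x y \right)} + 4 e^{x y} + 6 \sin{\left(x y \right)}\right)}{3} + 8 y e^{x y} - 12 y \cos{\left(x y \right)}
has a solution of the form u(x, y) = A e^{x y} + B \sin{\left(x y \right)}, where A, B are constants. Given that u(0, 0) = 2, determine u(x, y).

Answer: u(x, y) = 2 e^{x y} - 3 \sin{\left(x y \right)}

Derivation:
Substitute the ansatz u = A e^{x y} + B \sin{\left(x y \right)} into the left-hand side.
Derivatives of the ansatz:
  u_xyy = A x^{2} y e^{x y} + 2 A x e^{x y} - B x^{2} y \cos{\left(x y \right)} - 2 B x \sin{\left(x y \right)}
  u_x = A y e^{x y} + B y \cos{\left(x y \right)}
Term by term:
  2/3·u_xyy = \frac{2 A x^{2} y e^{x y}}{3} + \frac{4 A x e^{x y}}{3} - \frac{2 B x^{2} y \cos{\left(x y \right)}}{3} - \frac{4 B x \sin{\left(x y \right)}}{3}
  4·u_x = 4 A y e^{x y} + 4 B y \cos{\left(x y \right)}
So the left-hand side equals
  \frac{2 A x^{2} y e^{x y}}{3} + \frac{4 A x e^{x y}}{3} + 4 A y e^{x y} - \frac{2 B x^{2} y \cos{\left(x y \right)}}{3} - \frac{4 B x \sin{\left(x y \right)}}{3} + 4 B y \cos{\left(x y \right)}
This must equal f(x, y) identically; expanded, f = \frac{4 x^{2} y e^{x y}}{3} + 2 x^{2} y \cos{\left(x y \right)} + \frac{8 x e^{x y}}{3} + 4 x \sin{\left(x y \right)} + 8 y e^{x y} - 12 y \cos{\left(x y \right)}.
Matching coefficients of the independent functions:
  [x e^{x y}]:  \frac{4 A}{3} = \frac{8}{3}
  [x \sin{\left(x y \right)}]:  - \frac{4 B}{3} = 4
  [y e^{x y}]:  4 A = 8
  [y \cos{\left(x y \right)}]:  4 B = -12
  [x^{2} y e^{x y}]:  \frac{2 A}{3} = \frac{4}{3}
  [x^{2} y \cos{\left(x y \right)}]:  - \frac{2 B}{3} = 2
Solving: A = 2, B = -3.
Check against the point condition:
  u(0, 0) = 2  ⟹  A = 2  ✓
Hence u(x, y) = 2 e^{x y} - 3 \sin{\left(x y \right)}.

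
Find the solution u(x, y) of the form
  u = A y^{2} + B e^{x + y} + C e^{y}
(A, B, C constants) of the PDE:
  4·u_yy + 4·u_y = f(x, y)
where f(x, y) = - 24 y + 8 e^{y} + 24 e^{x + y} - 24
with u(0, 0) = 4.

Substitute the ansatz u = A y^{2} + B e^{x + y} + C e^{y} into the left-hand side.
Derivatives of the ansatz:
  u_yy = 2 A + B e^{x} e^{y} + C e^{y}
  u_y = 2 A y + B e^{x} e^{y} + C e^{y}
Term by term:
  4·u_yy = 8 A + 4 B e^{x} e^{y} + 4 C e^{y}
  4·u_y = 8 A y + 4 B e^{x} e^{y} + 4 C e^{y}
So the left-hand side equals
  8 A y + 8 A + 8 B e^{x} e^{y} + 8 C e^{y}
This must equal f(x, y) identically; expanded, f = - 24 y + 24 e^{x} e^{y} + 8 e^{y} - 24.
Matching coefficients of the independent functions:
  [constant term, y]:  8 A = -24
  [e^{x} e^{y}]:  8 B = 24
  [e^{y}]:  8 C = 8
Solving: A = -3, B = 3, C = 1.
Check against the point condition:
  u(0, 0) = 4  ⟹  B + C = 4  ✓
Hence u(x, y) = - 3 y^{2} + e^{y} + 3 e^{x + y}.

Answer: u(x, y) = - 3 y^{2} + e^{y} + 3 e^{x + y}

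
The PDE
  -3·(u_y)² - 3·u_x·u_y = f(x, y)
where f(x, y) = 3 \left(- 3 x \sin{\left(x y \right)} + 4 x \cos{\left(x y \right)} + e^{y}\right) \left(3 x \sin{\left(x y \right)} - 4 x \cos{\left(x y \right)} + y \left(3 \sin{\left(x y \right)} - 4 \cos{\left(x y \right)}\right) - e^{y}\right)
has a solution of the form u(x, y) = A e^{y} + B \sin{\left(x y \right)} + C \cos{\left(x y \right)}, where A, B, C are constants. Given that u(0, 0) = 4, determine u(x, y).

Substitute the ansatz u = A e^{y} + B \sin{\left(x y \right)} + C \cos{\left(x y \right)} into the left-hand side.
Derivatives of the ansatz:
  u_y = A e^{y} + B x \cos{\left(x y \right)} - C x \sin{\left(x y \right)}
  u_x = B y \cos{\left(x y \right)} - C y \sin{\left(x y \right)}
Term by term:
  -3·(u_y)² = - 3 A^{2} e^{2 y} - 6 A B x e^{y} \cos{\left(x y \right)} + 6 A C x e^{y} \sin{\left(x y \right)} - 3 B^{2} x^{2} \cos^{2}{\left(x y \right)} + 6 B C x^{2} \sin{\left(x y \right)} \cos{\left(x y \right)} - 3 C^{2} x^{2} \sin^{2}{\left(x y \right)}
  -3·u_x·u_y = - 3 A B y e^{y} \cos{\left(x y \right)} + 3 A C y e^{y} \sin{\left(x y \right)} - 3 B^{2} x y \cos^{2}{\left(x y \right)} + 6 B C x y \sin{\left(x y \right)} \cos{\left(x y \right)} - 3 C^{2} x y \sin^{2}{\left(x y \right)}
So the left-hand side equals
  - 3 A^{2} e^{2 y} - 6 A B x e^{y} \cos{\left(x y \right)} - 3 A B y e^{y} \cos{\left(x y \right)} + 6 A C x e^{y} \sin{\left(x y \right)} + 3 A C y e^{y} \sin{\left(x y \right)} - 3 B^{2} x^{2} \cos^{2}{\left(x y \right)} - 3 B^{2} x y \cos^{2}{\left(x y \right)} + 6 B C x^{2} \sin{\left(x y \right)} \cos{\left(x y \right)} + 6 B C x y \sin{\left(x y \right)} \cos{\left(x y \right)} - 3 C^{2} x^{2} \sin^{2}{\left(x y \right)} - 3 C^{2} x y \sin^{2}{\left(x y \right)}
This must equal f(x, y) identically; expanded, f = - 27 x^{2} \sin^{2}{\left(x y \right)} + 72 x^{2} \sin{\left(x y \right)} \cos{\left(x y \right)} - 48 x^{2} \cos^{2}{\left(x y \right)} - 27 x y \sin^{2}{\left(x y \right)} + 72 x y \sin{\left(x y \right)} \cos{\left(x y \right)} - 48 x y \cos^{2}{\left(x y \right)} + 18 x e^{y} \sin{\left(x y \right)} - 24 x e^{y} \cos{\left(x y \right)} + 9 y e^{y} \sin{\left(x y \right)} - 12 y e^{y} \cos{\left(x y \right)} - 3 e^{2 y}.
Matching coefficients of the independent functions:
  [x^{2} \sin^{2}{\left(x y \right)}, x y \sin^{2}{\left(x y \right)}]:  - 3 C^{2} = -27
  [x^{2} \cos^{2}{\left(x y \right)}, x y \cos^{2}{\left(x y \right)}]:  - 3 B^{2} = -48
  [x e^{y} \sin{\left(x y \right)}]:  6 A C = 18
  [x e^{y} \cos{\left(x y \right)}]:  - 6 A B = -24
  [x^{2} \sin{\left(x y \right)} \cos{\left(x y \right)}, x y \sin{\left(x y \right)} \cos{\left(x y \right)}]:  6 B C = 72
  [y e^{y} \sin{\left(x y \right)}]:  3 A C = 9
  [y e^{y} \cos{\left(x y \right)}]:  - 3 A B = -12
  [e^{2 y}]:  - 3 A^{2} = -3
These equations allow (A, B, C) = (-1, -4, -3) or (1, 4, 3).
Impose the point condition(s):
  u(0, 0) = 4  ⟹  A + C = 4
Only A = 1, B = 4, C = 3 satisfies everything.
Hence u(x, y) = e^{y} + 4 \sin{\left(x y \right)} + 3 \cos{\left(x y \right)}.

Answer: u(x, y) = e^{y} + 4 \sin{\left(x y \right)} + 3 \cos{\left(x y \right)}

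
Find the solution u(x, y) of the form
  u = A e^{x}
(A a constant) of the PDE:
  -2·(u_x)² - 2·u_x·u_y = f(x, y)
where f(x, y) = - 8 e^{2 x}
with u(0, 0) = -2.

Substitute the ansatz u = A e^{x} into the left-hand side.
Derivatives of the ansatz:
  u_x = A e^{x}
  u_y = 0
Term by term:
  -2·(u_x)² = - 2 A^{2} e^{2 x}
  -2·u_x·u_y = 0
So the left-hand side equals
  - 2 A^{2} e^{2 x}
This must equal f(x, y) = - 8 e^{2 x} identically.
Matching coefficients of the independent functions:
  [e^{2 x}]:  - 2 A^{2} = -8
These equations allow (A) = (-2) or (2).
Impose the point condition(s):
  u(0, 0) = -2  ⟹  A = -2
Only A = -2 satisfies everything.
Hence u(x, y) = - 2 e^{x}.

Answer: u(x, y) = - 2 e^{x}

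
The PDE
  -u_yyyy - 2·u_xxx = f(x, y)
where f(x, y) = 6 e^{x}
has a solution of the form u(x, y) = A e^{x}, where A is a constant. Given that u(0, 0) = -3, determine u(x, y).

Substitute the ansatz u = A e^{x} into the left-hand side.
Derivatives of the ansatz:
  u_yyyy = 0
  u_xxx = A e^{x}
Term by term:
  -u_yyyy = 0
  -2·u_xxx = - 2 A e^{x}
So the left-hand side equals
  - 2 A e^{x}
This must equal f(x, y) = 6 e^{x} identically.
Matching coefficients of the independent functions:
  [e^{x}]:  - 2 A = 6
Solving: A = -3.
Check against the point condition:
  u(0, 0) = -3  ⟹  A = -3  ✓
Hence u(x, y) = - 3 e^{x}.

Answer: u(x, y) = - 3 e^{x}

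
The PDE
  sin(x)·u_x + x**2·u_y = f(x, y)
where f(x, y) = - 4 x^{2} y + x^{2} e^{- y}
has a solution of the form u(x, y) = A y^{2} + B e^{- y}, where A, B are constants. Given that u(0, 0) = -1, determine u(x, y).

Substitute the ansatz u = A y^{2} + B e^{- y} into the left-hand side.
Derivatives of the ansatz:
  u_x = 0
  u_y = 2 A y - B e^{- y}
Term by term:
  sin(x)·u_x = 0
  x**2·u_y = 2 A x^{2} y - B x^{2} e^{- y}
So the left-hand side equals
  2 A x^{2} y - B x^{2} e^{- y}
This must equal f(x, y) = - 4 x^{2} y + x^{2} e^{- y} identically.
Matching coefficients of the independent functions:
  [x^{2} y]:  2 A = -4
  [x^{2} e^{- y}]:  - B = 1
Solving: A = -2, B = -1.
Check against the point condition:
  u(0, 0) = -1  ⟹  B = -1  ✓
Hence u(x, y) = - 2 y^{2} - e^{- y}.

Answer: u(x, y) = - 2 y^{2} - e^{- y}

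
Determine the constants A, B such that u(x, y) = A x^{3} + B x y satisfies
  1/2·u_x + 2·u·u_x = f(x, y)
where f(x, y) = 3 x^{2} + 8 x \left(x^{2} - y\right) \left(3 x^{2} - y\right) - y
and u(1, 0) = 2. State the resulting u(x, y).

Answer: u(x, y) = 2 x^{3} - 2 x y

Derivation:
Substitute the ansatz u = A x^{3} + B x y into the left-hand side.
Derivatives of the ansatz:
  u_x = 3 A x^{2} + B y
Term by term:
  1/2·u_x = \frac{3 A x^{2}}{2} + \frac{B y}{2}
  2·u·u_x = 6 A^{2} x^{5} + 8 A B x^{3} y + 2 B^{2} x y^{2}
So the left-hand side equals
  6 A^{2} x^{5} + 8 A B x^{3} y + \frac{3 A x^{2}}{2} + 2 B^{2} x y^{2} + \frac{B y}{2}
This must equal f(x, y) identically; expanded, f = 24 x^{5} - 32 x^{3} y + 3 x^{2} + 8 x y^{2} - y.
Matching coefficients of the independent functions:
  [x^{2}]:  \frac{3 A}{2} = 3
  [x^{5}]:  6 A^{2} = 24
  [y]:  \frac{B}{2} = -1
  [x y^{2}]:  2 B^{2} = 8
  [x^{3} y]:  8 A B = -32
Solving: A = 2, B = -2.
Check against the point condition:
  u(1, 0) = 2  ⟹  A = 2  ✓
Hence u(x, y) = 2 x^{3} - 2 x y.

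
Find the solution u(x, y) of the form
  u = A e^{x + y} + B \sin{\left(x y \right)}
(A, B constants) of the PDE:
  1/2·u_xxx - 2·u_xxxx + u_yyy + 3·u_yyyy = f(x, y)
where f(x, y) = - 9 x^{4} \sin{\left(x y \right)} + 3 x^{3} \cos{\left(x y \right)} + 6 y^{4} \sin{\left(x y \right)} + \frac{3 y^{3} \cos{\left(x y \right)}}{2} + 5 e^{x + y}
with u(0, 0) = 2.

Substitute the ansatz u = A e^{x + y} + B \sin{\left(x y \right)} into the left-hand side.
Derivatives of the ansatz:
  u_xxx = A e^{x} e^{y} - B y^{3} \cos{\left(x y \right)}
  u_xxxx = A e^{x} e^{y} + B y^{4} \sin{\left(x y \right)}
  u_yyy = A e^{x} e^{y} - B x^{3} \cos{\left(x y \right)}
  u_yyyy = A e^{x} e^{y} + B x^{4} \sin{\left(x y \right)}
Term by term:
  1/2·u_xxx = \frac{A e^{x} e^{y}}{2} - \frac{B y^{3} \cos{\left(x y \right)}}{2}
  -2·u_xxxx = - 2 A e^{x} e^{y} - 2 B y^{4} \sin{\left(x y \right)}
  u_yyy = A e^{x} e^{y} - B x^{3} \cos{\left(x y \right)}
  3·u_yyyy = 3 A e^{x} e^{y} + 3 B x^{4} \sin{\left(x y \right)}
So the left-hand side equals
  \frac{5 A e^{x} e^{y}}{2} + 3 B x^{4} \sin{\left(x y \right)} - B x^{3} \cos{\left(x y \right)} - 2 B y^{4} \sin{\left(x y \right)} - \frac{B y^{3} \cos{\left(x y \right)}}{2}
This must equal f(x, y) identically; expanded, f = - 9 x^{4} \sin{\left(x y \right)} + 3 x^{3} \cos{\left(x y \right)} + 6 y^{4} \sin{\left(x y \right)} + \frac{3 y^{3} \cos{\left(x y \right)}}{2} + 5 e^{x} e^{y}.
Matching coefficients of the independent functions:
  [x^{3} \cos{\left(x y \right)}]:  - B = 3
  [x^{4} \sin{\left(x y \right)}]:  3 B = -9
  [y^{3} \cos{\left(x y \right)}]:  - \frac{B}{2} = \frac{3}{2}
  [y^{4} \sin{\left(x y \right)}]:  - 2 B = 6
  [e^{x} e^{y}]:  \frac{5 A}{2} = 5
Solving: A = 2, B = -3.
Check against the point condition:
  u(0, 0) = 2  ⟹  A = 2  ✓
Hence u(x, y) = 2 e^{x + y} - 3 \sin{\left(x y \right)}.

Answer: u(x, y) = 2 e^{x + y} - 3 \sin{\left(x y \right)}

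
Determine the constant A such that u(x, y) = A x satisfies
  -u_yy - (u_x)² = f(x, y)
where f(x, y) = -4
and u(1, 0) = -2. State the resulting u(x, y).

Substitute the ansatz u = A x into the left-hand side.
Derivatives of the ansatz:
  u_yy = 0
  u_x = A
Term by term:
  -u_yy = 0
  -(u_x)² = - A^{2}
So the left-hand side equals
  - A^{2}
This must equal f(x, y) = -4 identically.
Matching coefficients of the independent functions:
  [constant term]:  - A^{2} = -4
These equations allow (A) = (-2) or (2).
Impose the point condition(s):
  u(1, 0) = -2  ⟹  A = -2
Only A = -2 satisfies everything.
Hence u(x, y) = - 2 x.

Answer: u(x, y) = - 2 x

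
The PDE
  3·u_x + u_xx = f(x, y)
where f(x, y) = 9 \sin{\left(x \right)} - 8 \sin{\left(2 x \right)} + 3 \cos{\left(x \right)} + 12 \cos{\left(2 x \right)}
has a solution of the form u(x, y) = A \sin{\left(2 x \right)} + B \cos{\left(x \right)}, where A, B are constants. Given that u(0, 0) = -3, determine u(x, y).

Answer: u(x, y) = 2 \sin{\left(2 x \right)} - 3 \cos{\left(x \right)}

Derivation:
Substitute the ansatz u = A \sin{\left(2 x \right)} + B \cos{\left(x \right)} into the left-hand side.
Derivatives of the ansatz:
  u_x = 2 A \cos{\left(2 x \right)} - B \sin{\left(x \right)}
  u_xx = - 4 A \sin{\left(2 x \right)} - B \cos{\left(x \right)}
Term by term:
  3·u_x = 6 A \cos{\left(2 x \right)} - 3 B \sin{\left(x \right)}
  u_xx = - 4 A \sin{\left(2 x \right)} - B \cos{\left(x \right)}
So the left-hand side equals
  - 4 A \sin{\left(2 x \right)} + 6 A \cos{\left(2 x \right)} - 3 B \sin{\left(x \right)} - B \cos{\left(x \right)}
This must equal f(x, y) = 9 \sin{\left(x \right)} - 8 \sin{\left(2 x \right)} + 3 \cos{\left(x \right)} + 12 \cos{\left(2 x \right)} identically.
Matching coefficients of the independent functions:
  [\sin{\left(x \right)}]:  - 3 B = 9
  [\sin{\left(2 x \right)}]:  - 4 A = -8
  [\cos{\left(x \right)}]:  - B = 3
  [\cos{\left(2 x \right)}]:  6 A = 12
Solving: A = 2, B = -3.
Check against the point condition:
  u(0, 0) = -3  ⟹  B = -3  ✓
Hence u(x, y) = 2 \sin{\left(2 x \right)} - 3 \cos{\left(x \right)}.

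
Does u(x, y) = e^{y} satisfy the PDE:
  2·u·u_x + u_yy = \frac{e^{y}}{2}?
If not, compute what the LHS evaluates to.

Evaluate each term of the left-hand side for u = e^{y}.
Derivatives:
  u_x = 0
  u_yy = e^{y}
Terms:
  2·u·u_x = 0
  u_yy = e^{y}
Sum: LHS = e^{y}
Given right-hand side: \frac{e^{y}}{2}. Difference LHS − RHS = \frac{e^{y}}{2} ≠ 0, so u is not a solution.

Answer: No, the LHS evaluates to e^{y}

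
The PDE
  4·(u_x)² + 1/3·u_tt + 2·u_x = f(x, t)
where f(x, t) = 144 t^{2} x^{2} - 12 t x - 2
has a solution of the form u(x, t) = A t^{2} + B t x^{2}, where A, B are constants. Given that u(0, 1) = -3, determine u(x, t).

Substitute the ansatz u = A t^{2} + B t x^{2} into the left-hand side.
Derivatives of the ansatz:
  u_x = 2 B t x
  u_tt = 2 A
Term by term:
  4·(u_x)² = 16 B^{2} t^{2} x^{2}
  1/3·u_tt = \frac{2 A}{3}
  2·u_x = 4 B t x
So the left-hand side equals
  \frac{2 A}{3} + 16 B^{2} t^{2} x^{2} + 4 B t x
This must equal f(x, t) = 144 t^{2} x^{2} - 12 t x - 2 identically.
Matching coefficients of the independent functions:
  [constant term]:  \frac{2 A}{3} = -2
  [t x]:  4 B = -12
  [t^{2} x^{2}]:  16 B^{2} = 144
Solving: A = -3, B = -3.
Check against the point condition:
  u(0, 1) = -3  ⟹  A = -3  ✓
Hence u(x, t) = - 3 t^{2} - 3 t x^{2}.

Answer: u(x, t) = - 3 t^{2} - 3 t x^{2}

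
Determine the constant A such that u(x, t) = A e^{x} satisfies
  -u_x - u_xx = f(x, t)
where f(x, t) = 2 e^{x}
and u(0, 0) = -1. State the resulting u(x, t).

Answer: u(x, t) = - e^{x}

Derivation:
Substitute the ansatz u = A e^{x} into the left-hand side.
Derivatives of the ansatz:
  u_x = A e^{x}
  u_xx = A e^{x}
Term by term:
  -u_x = - A e^{x}
  -u_xx = - A e^{x}
So the left-hand side equals
  - 2 A e^{x}
This must equal f(x, t) = 2 e^{x} identically.
Matching coefficients of the independent functions:
  [e^{x}]:  - 2 A = 2
Solving: A = -1.
Check against the point condition:
  u(0, 0) = -1  ⟹  A = -1  ✓
Hence u(x, t) = - e^{x}.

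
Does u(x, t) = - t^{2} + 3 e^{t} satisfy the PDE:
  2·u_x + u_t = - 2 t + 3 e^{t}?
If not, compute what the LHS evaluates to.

Evaluate each term of the left-hand side for u = - t^{2} + 3 e^{t}.
Derivatives:
  u_x = 0
  u_t = - 2 t + 3 e^{t}
Terms:
  2·u_x = 0
  u_t = - 2 t + 3 e^{t}
Sum: LHS = - 2 t + 3 e^{t}
This is exactly the given right-hand side, so u is a solution.

Answer: Yes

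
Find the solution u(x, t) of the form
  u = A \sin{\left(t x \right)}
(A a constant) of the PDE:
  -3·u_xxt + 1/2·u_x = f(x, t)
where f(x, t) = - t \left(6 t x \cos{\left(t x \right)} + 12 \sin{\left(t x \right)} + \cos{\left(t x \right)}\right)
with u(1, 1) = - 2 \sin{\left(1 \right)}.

Substitute the ansatz u = A \sin{\left(t x \right)} into the left-hand side.
Derivatives of the ansatz:
  u_xxt = - A t^{2} x \cos{\left(t x \right)} - 2 A t \sin{\left(t x \right)}
  u_x = A t \cos{\left(t x \right)}
Term by term:
  -3·u_xxt = 3 A t^{2} x \cos{\left(t x \right)} + 6 A t \sin{\left(t x \right)}
  1/2·u_x = \frac{A t \cos{\left(t x \right)}}{2}
So the left-hand side equals
  3 A t^{2} x \cos{\left(t x \right)} + 6 A t \sin{\left(t x \right)} + \frac{A t \cos{\left(t x \right)}}{2}
This must equal f(x, t) identically; expanded, f = - 6 t^{2} x \cos{\left(t x \right)} - 12 t \sin{\left(t x \right)} - t \cos{\left(t x \right)}.
Matching coefficients of the independent functions:
  [t \sin{\left(t x \right)}]:  6 A = -12
  [t \cos{\left(t x \right)}]:  \frac{A}{2} = -1
  [t^{2} x \cos{\left(t x \right)}]:  3 A = -6
Solving: A = -2.
Check against the point condition:
  u(1, 1) = - 2 \sin{\left(1 \right)}  ⟹  A \sin{\left(1 \right)} = - 2 \sin{\left(1 \right)}  ✓
Hence u(x, t) = - 2 \sin{\left(t x \right)}.

Answer: u(x, t) = - 2 \sin{\left(t x \right)}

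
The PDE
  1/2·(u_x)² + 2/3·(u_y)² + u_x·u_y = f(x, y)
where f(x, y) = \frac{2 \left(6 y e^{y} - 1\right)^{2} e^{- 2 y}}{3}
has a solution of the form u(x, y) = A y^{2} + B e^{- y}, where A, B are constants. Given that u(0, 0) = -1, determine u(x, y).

Substitute the ansatz u = A y^{2} + B e^{- y} into the left-hand side.
Derivatives of the ansatz:
  u_x = 0
  u_y = 2 A y - B e^{- y}
Term by term:
  1/2·(u_x)² = 0
  2/3·(u_y)² = \frac{8 A^{2} y^{2}}{3} - \frac{8 A B y e^{- y}}{3} + \frac{2 B^{2} e^{- 2 y}}{3}
  u_x·u_y = 0
So the left-hand side equals
  \frac{8 A^{2} y^{2}}{3} - \frac{8 A B y e^{- y}}{3} + \frac{2 B^{2} e^{- 2 y}}{3}
This must equal f(x, y) identically; expanded, f = 24 y^{2} - 8 y e^{- y} + \frac{2 e^{- 2 y}}{3}.
Matching coefficients of the independent functions:
  [y^{2}]:  \frac{8 A^{2}}{3} = 24
  [y e^{- y}]:  - \frac{8 A B}{3} = -8
  [e^{- 2 y}]:  \frac{2 B^{2}}{3} = \frac{2}{3}
These equations allow (A, B) = (-3, -1) or (3, 1).
Impose the point condition(s):
  u(0, 0) = -1  ⟹  B = -1
Only A = -3, B = -1 satisfies everything.
Hence u(x, y) = - 3 y^{2} - e^{- y}.

Answer: u(x, y) = - 3 y^{2} - e^{- y}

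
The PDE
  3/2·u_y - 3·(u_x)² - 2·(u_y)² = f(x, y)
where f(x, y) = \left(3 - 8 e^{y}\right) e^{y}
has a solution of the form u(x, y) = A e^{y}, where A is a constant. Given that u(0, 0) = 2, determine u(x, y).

Answer: u(x, y) = 2 e^{y}

Derivation:
Substitute the ansatz u = A e^{y} into the left-hand side.
Derivatives of the ansatz:
  u_y = A e^{y}
  u_x = 0
Term by term:
  3/2·u_y = \frac{3 A e^{y}}{2}
  -3·(u_x)² = 0
  -2·(u_y)² = - 2 A^{2} e^{2 y}
So the left-hand side equals
  - 2 A^{2} e^{2 y} + \frac{3 A e^{y}}{2}
This must equal f(x, y) identically; expanded, f = - 8 e^{2 y} + 3 e^{y}.
Matching coefficients of the independent functions:
  [e^{y}]:  \frac{3 A}{2} = 3
  [e^{2 y}]:  - 2 A^{2} = -8
Solving: A = 2.
Check against the point condition:
  u(0, 0) = 2  ⟹  A = 2  ✓
Hence u(x, y) = 2 e^{y}.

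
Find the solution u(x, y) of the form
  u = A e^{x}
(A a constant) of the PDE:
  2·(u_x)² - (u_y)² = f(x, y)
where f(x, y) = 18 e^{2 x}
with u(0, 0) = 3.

Substitute the ansatz u = A e^{x} into the left-hand side.
Derivatives of the ansatz:
  u_x = A e^{x}
  u_y = 0
Term by term:
  2·(u_x)² = 2 A^{2} e^{2 x}
  -(u_y)² = 0
So the left-hand side equals
  2 A^{2} e^{2 x}
This must equal f(x, y) = 18 e^{2 x} identically.
Matching coefficients of the independent functions:
  [e^{2 x}]:  2 A^{2} = 18
These equations allow (A) = (-3) or (3).
Impose the point condition(s):
  u(0, 0) = 3  ⟹  A = 3
Only A = 3 satisfies everything.
Hence u(x, y) = 3 e^{x}.

Answer: u(x, y) = 3 e^{x}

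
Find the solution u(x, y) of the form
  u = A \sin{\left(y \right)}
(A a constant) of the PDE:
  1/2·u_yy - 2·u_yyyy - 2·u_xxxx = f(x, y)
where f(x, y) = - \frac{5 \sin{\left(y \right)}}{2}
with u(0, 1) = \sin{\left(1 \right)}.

Answer: u(x, y) = \sin{\left(y \right)}

Derivation:
Substitute the ansatz u = A \sin{\left(y \right)} into the left-hand side.
Derivatives of the ansatz:
  u_yy = - A \sin{\left(y \right)}
  u_yyyy = A \sin{\left(y \right)}
  u_xxxx = 0
Term by term:
  1/2·u_yy = - \frac{A \sin{\left(y \right)}}{2}
  -2·u_yyyy = - 2 A \sin{\left(y \right)}
  -2·u_xxxx = 0
So the left-hand side equals
  - \frac{5 A \sin{\left(y \right)}}{2}
This must equal f(x, y) = - \frac{5 \sin{\left(y \right)}}{2} identically.
Matching coefficients of the independent functions:
  [\sin{\left(y \right)}]:  - \frac{5 A}{2} = - \frac{5}{2}
Solving: A = 1.
Check against the point condition:
  u(0, 1) = \sin{\left(1 \right)}  ⟹  A \sin{\left(1 \right)} = \sin{\left(1 \right)}  ✓
Hence u(x, y) = \sin{\left(y \right)}.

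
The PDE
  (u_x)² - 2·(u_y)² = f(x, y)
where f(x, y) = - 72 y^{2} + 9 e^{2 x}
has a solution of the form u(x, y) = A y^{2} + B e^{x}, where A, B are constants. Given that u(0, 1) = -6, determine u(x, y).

Substitute the ansatz u = A y^{2} + B e^{x} into the left-hand side.
Derivatives of the ansatz:
  u_x = B e^{x}
  u_y = 2 A y
Term by term:
  (u_x)² = B^{2} e^{2 x}
  -2·(u_y)² = - 8 A^{2} y^{2}
So the left-hand side equals
  - 8 A^{2} y^{2} + B^{2} e^{2 x}
This must equal f(x, y) = - 72 y^{2} + 9 e^{2 x} identically.
Matching coefficients of the independent functions:
  [y^{2}]:  - 8 A^{2} = -72
  [e^{2 x}]:  B^{2} = 9
These equations allow (A, B) = (-3, -3) or (-3, 3) or (3, -3) or (3, 3).
Impose the point condition(s):
  u(0, 1) = -6  ⟹  A + B = -6
Only A = -3, B = -3 satisfies everything.
Hence u(x, y) = - 3 y^{2} - 3 e^{x}.

Answer: u(x, y) = - 3 y^{2} - 3 e^{x}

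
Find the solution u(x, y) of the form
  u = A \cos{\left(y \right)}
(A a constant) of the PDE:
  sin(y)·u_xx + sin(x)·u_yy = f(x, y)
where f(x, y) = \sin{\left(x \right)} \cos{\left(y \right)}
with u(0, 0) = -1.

Substitute the ansatz u = A \cos{\left(y \right)} into the left-hand side.
Derivatives of the ansatz:
  u_xx = 0
  u_yy = - A \cos{\left(y \right)}
Term by term:
  sin(y)·u_xx = 0
  sin(x)·u_yy = - A \sin{\left(x \right)} \cos{\left(y \right)}
So the left-hand side equals
  - A \sin{\left(x \right)} \cos{\left(y \right)}
This must equal f(x, y) = \sin{\left(x \right)} \cos{\left(y \right)} identically.
Matching coefficients of the independent functions:
  [\sin{\left(x \right)} \cos{\left(y \right)}]:  - A = 1
Solving: A = -1.
Check against the point condition:
  u(0, 0) = -1  ⟹  A = -1  ✓
Hence u(x, y) = - \cos{\left(y \right)}.

Answer: u(x, y) = - \cos{\left(y \right)}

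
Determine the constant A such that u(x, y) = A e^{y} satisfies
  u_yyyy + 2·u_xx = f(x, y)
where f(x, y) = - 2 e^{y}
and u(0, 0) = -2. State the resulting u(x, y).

Answer: u(x, y) = - 2 e^{y}

Derivation:
Substitute the ansatz u = A e^{y} into the left-hand side.
Derivatives of the ansatz:
  u_yyyy = A e^{y}
  u_xx = 0
Term by term:
  u_yyyy = A e^{y}
  2·u_xx = 0
So the left-hand side equals
  A e^{y}
This must equal f(x, y) = - 2 e^{y} identically.
Matching coefficients of the independent functions:
  [e^{y}]:  A = -2
Solving: A = -2.
Check against the point condition:
  u(0, 0) = -2  ⟹  A = -2  ✓
Hence u(x, y) = - 2 e^{y}.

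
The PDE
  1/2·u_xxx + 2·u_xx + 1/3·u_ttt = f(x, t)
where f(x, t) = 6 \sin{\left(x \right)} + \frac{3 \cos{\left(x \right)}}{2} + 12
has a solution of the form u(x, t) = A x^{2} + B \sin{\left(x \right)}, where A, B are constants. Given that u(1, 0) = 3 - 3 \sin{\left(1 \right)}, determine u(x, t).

Substitute the ansatz u = A x^{2} + B \sin{\left(x \right)} into the left-hand side.
Derivatives of the ansatz:
  u_xxx = - B \cos{\left(x \right)}
  u_xx = 2 A - B \sin{\left(x \right)}
  u_ttt = 0
Term by term:
  1/2·u_xxx = - \frac{B \cos{\left(x \right)}}{2}
  2·u_xx = 4 A - 2 B \sin{\left(x \right)}
  1/3·u_ttt = 0
So the left-hand side equals
  4 A - 2 B \sin{\left(x \right)} - \frac{B \cos{\left(x \right)}}{2}
This must equal f(x, t) = 6 \sin{\left(x \right)} + \frac{3 \cos{\left(x \right)}}{2} + 12 identically.
Matching coefficients of the independent functions:
  [constant term]:  4 A = 12
  [\sin{\left(x \right)}]:  - 2 B = 6
  [\cos{\left(x \right)}]:  - \frac{B}{2} = \frac{3}{2}
Solving: A = 3, B = -3.
Check against the point condition:
  u(1, 0) = 3 - 3 \sin{\left(1 \right)}  ⟹  A + B \sin{\left(1 \right)} = 3 - 3 \sin{\left(1 \right)}  ✓
Hence u(x, t) = 3 x^{2} - 3 \sin{\left(x \right)}.

Answer: u(x, t) = 3 x^{2} - 3 \sin{\left(x \right)}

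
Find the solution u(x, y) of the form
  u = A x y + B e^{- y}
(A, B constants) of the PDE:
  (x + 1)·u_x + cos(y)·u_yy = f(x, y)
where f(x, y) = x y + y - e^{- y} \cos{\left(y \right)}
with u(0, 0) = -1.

Answer: u(x, y) = x y - e^{- y}

Derivation:
Substitute the ansatz u = A x y + B e^{- y} into the left-hand side.
Derivatives of the ansatz:
  u_x = A y
  u_yy = B e^{- y}
Term by term:
  (x + 1)·u_x = A x y + A y
  cos(y)·u_yy = B e^{- y} \cos{\left(y \right)}
So the left-hand side equals
  A x y + A y + B e^{- y} \cos{\left(y \right)}
This must equal f(x, y) = x y + y - e^{- y} \cos{\left(y \right)} identically.
Matching coefficients of the independent functions:
  [y, x y]:  A = 1
  [e^{- y} \cos{\left(y \right)}]:  B = -1
Solving: A = 1, B = -1.
Check against the point condition:
  u(0, 0) = -1  ⟹  B = -1  ✓
Hence u(x, y) = x y - e^{- y}.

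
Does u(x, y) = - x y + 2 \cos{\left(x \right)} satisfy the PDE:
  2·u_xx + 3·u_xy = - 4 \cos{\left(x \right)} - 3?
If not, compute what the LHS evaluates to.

Evaluate each term of the left-hand side for u = - x y + 2 \cos{\left(x \right)}.
Derivatives:
  u_xx = - 2 \cos{\left(x \right)}
  u_xy = -1
Terms:
  2·u_xx = - 4 \cos{\left(x \right)}
  3·u_xy = -3
Sum: LHS = - 4 \cos{\left(x \right)} - 3
This is exactly the given right-hand side, so u is a solution.

Answer: Yes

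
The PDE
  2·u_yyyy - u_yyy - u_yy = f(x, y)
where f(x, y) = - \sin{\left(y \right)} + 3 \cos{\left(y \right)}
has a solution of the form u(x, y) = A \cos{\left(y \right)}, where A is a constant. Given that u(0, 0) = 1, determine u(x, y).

Substitute the ansatz u = A \cos{\left(y \right)} into the left-hand side.
Derivatives of the ansatz:
  u_yyyy = A \cos{\left(y \right)}
  u_yyy = A \sin{\left(y \right)}
  u_yy = - A \cos{\left(y \right)}
Term by term:
  2·u_yyyy = 2 A \cos{\left(y \right)}
  -u_yyy = - A \sin{\left(y \right)}
  -u_yy = A \cos{\left(y \right)}
So the left-hand side equals
  - A \sin{\left(y \right)} + 3 A \cos{\left(y \right)}
This must equal f(x, y) = - \sin{\left(y \right)} + 3 \cos{\left(y \right)} identically.
Matching coefficients of the independent functions:
  [\sin{\left(y \right)}]:  - A = -1
  [\cos{\left(y \right)}]:  3 A = 3
Solving: A = 1.
Check against the point condition:
  u(0, 0) = 1  ⟹  A = 1  ✓
Hence u(x, y) = \cos{\left(y \right)}.

Answer: u(x, y) = \cos{\left(y \right)}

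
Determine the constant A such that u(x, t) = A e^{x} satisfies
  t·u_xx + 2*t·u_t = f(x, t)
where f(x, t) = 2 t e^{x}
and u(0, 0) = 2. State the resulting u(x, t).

Substitute the ansatz u = A e^{x} into the left-hand side.
Derivatives of the ansatz:
  u_xx = A e^{x}
  u_t = 0
Term by term:
  t·u_xx = A t e^{x}
  2*t·u_t = 0
So the left-hand side equals
  A t e^{x}
This must equal f(x, t) = 2 t e^{x} identically.
Matching coefficients of the independent functions:
  [t e^{x}]:  A = 2
Solving: A = 2.
Check against the point condition:
  u(0, 0) = 2  ⟹  A = 2  ✓
Hence u(x, t) = 2 e^{x}.

Answer: u(x, t) = 2 e^{x}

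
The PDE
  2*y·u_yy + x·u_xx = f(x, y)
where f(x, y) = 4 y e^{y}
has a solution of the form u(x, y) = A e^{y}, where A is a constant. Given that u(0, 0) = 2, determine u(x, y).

Substitute the ansatz u = A e^{y} into the left-hand side.
Derivatives of the ansatz:
  u_yy = A e^{y}
  u_xx = 0
Term by term:
  2*y·u_yy = 2 A y e^{y}
  x·u_xx = 0
So the left-hand side equals
  2 A y e^{y}
This must equal f(x, y) = 4 y e^{y} identically.
Matching coefficients of the independent functions:
  [y e^{y}]:  2 A = 4
Solving: A = 2.
Check against the point condition:
  u(0, 0) = 2  ⟹  A = 2  ✓
Hence u(x, y) = 2 e^{y}.

Answer: u(x, y) = 2 e^{y}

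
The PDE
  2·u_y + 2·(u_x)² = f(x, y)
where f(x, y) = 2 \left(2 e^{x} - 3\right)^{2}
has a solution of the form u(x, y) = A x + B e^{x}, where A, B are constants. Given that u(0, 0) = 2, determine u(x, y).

Substitute the ansatz u = A x + B e^{x} into the left-hand side.
Derivatives of the ansatz:
  u_y = 0
  u_x = A + B e^{x}
Term by term:
  2·u_y = 0
  2·(u_x)² = 2 A^{2} + 4 A B e^{x} + 2 B^{2} e^{2 x}
So the left-hand side equals
  2 A^{2} + 4 A B e^{x} + 2 B^{2} e^{2 x}
This must equal f(x, y) identically; expanded, f = 8 e^{2 x} - 24 e^{x} + 18.
Matching coefficients of the independent functions:
  [constant term]:  2 A^{2} = 18
  [e^{x}]:  4 A B = -24
  [e^{2 x}]:  2 B^{2} = 8
These equations allow (A, B) = (-3, 2) or (3, -2).
Impose the point condition(s):
  u(0, 0) = 2  ⟹  B = 2
Only A = -3, B = 2 satisfies everything.
Hence u(x, y) = - 3 x + 2 e^{x}.

Answer: u(x, y) = - 3 x + 2 e^{x}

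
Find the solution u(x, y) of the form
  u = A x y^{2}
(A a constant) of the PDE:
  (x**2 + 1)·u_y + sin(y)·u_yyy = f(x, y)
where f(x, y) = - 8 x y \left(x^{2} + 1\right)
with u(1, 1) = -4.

Substitute the ansatz u = A x y^{2} into the left-hand side.
Derivatives of the ansatz:
  u_y = 2 A x y
  u_yyy = 0
Term by term:
  (x**2 + 1)·u_y = 2 A x^{3} y + 2 A x y
  sin(y)·u_yyy = 0
So the left-hand side equals
  2 A x^{3} y + 2 A x y
This must equal f(x, y) = - 8 x y \left(x^{2} + 1\right) identically.
Matching coefficients of the independent functions:
  [x y, x^{3} y]:  2 A = -8
Solving: A = -4.
Check against the point condition:
  u(1, 1) = -4  ⟹  A = -4  ✓
Hence u(x, y) = - 4 x y^{2}.

Answer: u(x, y) = - 4 x y^{2}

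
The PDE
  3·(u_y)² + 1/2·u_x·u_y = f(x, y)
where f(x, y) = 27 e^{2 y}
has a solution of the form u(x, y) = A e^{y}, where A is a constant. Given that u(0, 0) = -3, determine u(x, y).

Answer: u(x, y) = - 3 e^{y}

Derivation:
Substitute the ansatz u = A e^{y} into the left-hand side.
Derivatives of the ansatz:
  u_y = A e^{y}
  u_x = 0
Term by term:
  3·(u_y)² = 3 A^{2} e^{2 y}
  1/2·u_x·u_y = 0
So the left-hand side equals
  3 A^{2} e^{2 y}
This must equal f(x, y) = 27 e^{2 y} identically.
Matching coefficients of the independent functions:
  [e^{2 y}]:  3 A^{2} = 27
These equations allow (A) = (-3) or (3).
Impose the point condition(s):
  u(0, 0) = -3  ⟹  A = -3
Only A = -3 satisfies everything.
Hence u(x, y) = - 3 e^{y}.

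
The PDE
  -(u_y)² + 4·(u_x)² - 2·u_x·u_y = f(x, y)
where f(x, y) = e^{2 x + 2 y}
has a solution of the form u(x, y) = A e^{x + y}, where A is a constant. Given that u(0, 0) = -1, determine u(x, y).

Answer: u(x, y) = - e^{x + y}

Derivation:
Substitute the ansatz u = A e^{x + y} into the left-hand side.
Derivatives of the ansatz:
  u_y = A e^{x} e^{y}
  u_x = A e^{x} e^{y}
Term by term:
  -(u_y)² = - A^{2} e^{2 x} e^{2 y}
  4·(u_x)² = 4 A^{2} e^{2 x} e^{2 y}
  -2·u_x·u_y = - 2 A^{2} e^{2 x} e^{2 y}
So the left-hand side equals
  A^{2} e^{2 x} e^{2 y}
This must equal f(x, y) identically; expanded, f = e^{2 x} e^{2 y}.
Matching coefficients of the independent functions:
  [e^{2 x} e^{2 y}]:  A^{2} = 1
These equations allow (A) = (-1) or (1).
Impose the point condition(s):
  u(0, 0) = -1  ⟹  A = -1
Only A = -1 satisfies everything.
Hence u(x, y) = - e^{x + y}.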